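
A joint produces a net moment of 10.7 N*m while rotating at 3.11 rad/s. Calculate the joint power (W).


P = M * omega
P = 10.7 * 3.11
P = 33.2770


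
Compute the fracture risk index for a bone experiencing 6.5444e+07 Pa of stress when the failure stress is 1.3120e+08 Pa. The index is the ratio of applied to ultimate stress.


FRI = applied / ultimate
FRI = 6.5444e+07 / 1.3120e+08
FRI = 0.4988


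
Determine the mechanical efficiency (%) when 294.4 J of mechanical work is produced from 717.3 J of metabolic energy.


eta = (W_mech / E_meta) * 100
eta = (294.4 / 717.3) * 100
ratio = 0.4104
eta = 41.0428


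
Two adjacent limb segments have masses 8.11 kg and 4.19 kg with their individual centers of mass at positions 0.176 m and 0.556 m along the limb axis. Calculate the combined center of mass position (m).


COM = (m1*x1 + m2*x2) / (m1 + m2)
COM = (8.11*0.176 + 4.19*0.556) / (8.11 + 4.19)
Numerator = 3.7570
Denominator = 12.3000
COM = 0.3054


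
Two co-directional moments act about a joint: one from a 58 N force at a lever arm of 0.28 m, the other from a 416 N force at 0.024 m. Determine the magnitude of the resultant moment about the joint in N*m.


M = F1 * d1 + F2 * d2
M = 58 * 0.28 + 416 * 0.024
M = 16.2400 + 9.9840
M = 26.2240


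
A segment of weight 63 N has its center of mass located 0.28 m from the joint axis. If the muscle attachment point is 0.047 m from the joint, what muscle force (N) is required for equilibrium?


F_muscle = W * d_load / d_muscle
F_muscle = 63 * 0.28 / 0.047
Numerator = 17.6400
F_muscle = 375.3191


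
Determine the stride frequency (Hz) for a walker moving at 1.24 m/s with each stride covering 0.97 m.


f = v / stride_length
f = 1.24 / 0.97
f = 1.2784


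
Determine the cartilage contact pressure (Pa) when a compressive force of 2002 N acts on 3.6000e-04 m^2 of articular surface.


P = F / A
P = 2002 / 3.6000e-04
P = 5.5611e+06


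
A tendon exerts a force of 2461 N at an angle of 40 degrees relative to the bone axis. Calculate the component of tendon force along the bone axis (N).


F_eff = F_tendon * cos(theta)
theta = 40 deg = 0.6981 rad
cos(theta) = 0.7660
F_eff = 2461 * 0.7660
F_eff = 1885.2354


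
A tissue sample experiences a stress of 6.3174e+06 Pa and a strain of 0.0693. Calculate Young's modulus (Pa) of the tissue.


E = stress / strain
E = 6.3174e+06 / 0.0693
E = 9.1160e+07


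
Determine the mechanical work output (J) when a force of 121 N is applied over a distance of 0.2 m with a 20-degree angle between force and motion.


W = F * d * cos(theta)
theta = 20 deg = 0.3491 rad
cos(theta) = 0.9397
W = 121 * 0.2 * 0.9397
W = 22.7406


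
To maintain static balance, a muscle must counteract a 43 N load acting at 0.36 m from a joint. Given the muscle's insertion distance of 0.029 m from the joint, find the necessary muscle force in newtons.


F_muscle = W * d_load / d_muscle
F_muscle = 43 * 0.36 / 0.029
Numerator = 15.4800
F_muscle = 533.7931


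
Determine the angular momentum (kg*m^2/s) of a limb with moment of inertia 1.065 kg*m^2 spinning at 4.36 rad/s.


L = I * omega
L = 1.065 * 4.36
L = 4.6434


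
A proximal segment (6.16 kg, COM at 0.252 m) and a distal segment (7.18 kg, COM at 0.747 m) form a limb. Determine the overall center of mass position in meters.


COM = (m1*x1 + m2*x2) / (m1 + m2)
COM = (6.16*0.252 + 7.18*0.747) / (6.16 + 7.18)
Numerator = 6.9158
Denominator = 13.3400
COM = 0.5184


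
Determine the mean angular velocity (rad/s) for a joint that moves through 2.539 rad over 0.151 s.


omega = delta_theta / delta_t
omega = 2.539 / 0.151
omega = 16.8146


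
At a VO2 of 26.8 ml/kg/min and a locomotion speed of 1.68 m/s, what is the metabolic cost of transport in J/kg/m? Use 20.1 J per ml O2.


Power per kg = VO2 * 20.1 / 60
Power per kg = 26.8 * 20.1 / 60 = 8.9780 W/kg
Cost = power_per_kg / speed
Cost = 8.9780 / 1.68
Cost = 5.3440


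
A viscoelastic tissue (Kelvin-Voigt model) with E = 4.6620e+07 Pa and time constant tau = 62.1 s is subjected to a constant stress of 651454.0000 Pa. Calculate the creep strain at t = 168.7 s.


epsilon(t) = (sigma/E) * (1 - exp(-t/tau))
sigma/E = 651454.0000 / 4.6620e+07 = 0.0140
exp(-t/tau) = exp(-168.7 / 62.1) = 0.0661
epsilon = 0.0140 * (1 - 0.0661)
epsilon = 0.0131


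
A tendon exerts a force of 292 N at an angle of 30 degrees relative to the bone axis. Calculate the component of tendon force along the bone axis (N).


F_eff = F_tendon * cos(theta)
theta = 30 deg = 0.5236 rad
cos(theta) = 0.8660
F_eff = 292 * 0.8660
F_eff = 252.8794


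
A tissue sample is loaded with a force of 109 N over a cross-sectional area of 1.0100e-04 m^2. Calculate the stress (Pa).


stress = F / A
stress = 109 / 1.0100e-04
stress = 1.0792e+06


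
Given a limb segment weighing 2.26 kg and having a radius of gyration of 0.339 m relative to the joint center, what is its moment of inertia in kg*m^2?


I = m * k^2
I = 2.26 * 0.339^2
k^2 = 0.1149
I = 0.2597


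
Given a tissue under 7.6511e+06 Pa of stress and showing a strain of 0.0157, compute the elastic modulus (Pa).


E = stress / strain
E = 7.6511e+06 / 0.0157
E = 4.8733e+08


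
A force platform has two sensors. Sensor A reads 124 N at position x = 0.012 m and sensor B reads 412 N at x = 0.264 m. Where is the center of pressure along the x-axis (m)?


COP_x = (F1*x1 + F2*x2) / (F1 + F2)
COP_x = (124*0.012 + 412*0.264) / (124 + 412)
Numerator = 110.2560
Denominator = 536
COP_x = 0.2057


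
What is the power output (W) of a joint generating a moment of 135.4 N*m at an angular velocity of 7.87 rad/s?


P = M * omega
P = 135.4 * 7.87
P = 1065.5980


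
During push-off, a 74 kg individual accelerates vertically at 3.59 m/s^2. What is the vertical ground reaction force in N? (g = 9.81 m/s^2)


GRF = m * (g + a)
GRF = 74 * (9.81 + 3.59)
GRF = 74 * 13.4000
GRF = 991.6000


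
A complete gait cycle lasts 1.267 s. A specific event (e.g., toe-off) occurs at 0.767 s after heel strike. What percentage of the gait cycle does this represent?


pct = (event_time / cycle_time) * 100
pct = (0.767 / 1.267) * 100
ratio = 0.6054
pct = 60.5367


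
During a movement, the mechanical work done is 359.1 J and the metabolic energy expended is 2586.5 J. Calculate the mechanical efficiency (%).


eta = (W_mech / E_meta) * 100
eta = (359.1 / 2586.5) * 100
ratio = 0.1388
eta = 13.8836


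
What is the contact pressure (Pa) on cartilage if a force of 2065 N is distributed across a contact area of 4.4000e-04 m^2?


P = F / A
P = 2065 / 4.4000e-04
P = 4.6932e+06


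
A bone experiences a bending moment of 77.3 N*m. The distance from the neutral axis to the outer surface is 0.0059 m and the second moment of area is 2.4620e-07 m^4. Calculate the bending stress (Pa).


sigma = M * c / I
sigma = 77.3 * 0.0059 / 2.4620e-07
M * c = 0.4561
sigma = 1.8524e+06


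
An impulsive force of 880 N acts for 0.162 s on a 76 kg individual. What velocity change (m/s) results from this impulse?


J = F * dt = 880 * 0.162 = 142.5600 N*s
delta_v = J / m
delta_v = 142.5600 / 76
delta_v = 1.8758


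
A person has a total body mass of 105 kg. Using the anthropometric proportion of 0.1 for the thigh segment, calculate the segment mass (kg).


m_segment = body_mass * fraction
m_segment = 105 * 0.1
m_segment = 10.5000


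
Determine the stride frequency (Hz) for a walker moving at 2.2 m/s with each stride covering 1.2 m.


f = v / stride_length
f = 2.2 / 1.2
f = 1.8333


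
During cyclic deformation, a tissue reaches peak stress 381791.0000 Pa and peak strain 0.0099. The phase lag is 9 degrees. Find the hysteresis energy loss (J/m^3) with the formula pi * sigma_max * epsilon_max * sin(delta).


E_loss = pi * sigma_max * epsilon_max * sin(delta)
delta = 9 deg = 0.1571 rad
sin(delta) = 0.1564
E_loss = pi * 381791.0000 * 0.0099 * 0.1564
E_loss = 1857.5615


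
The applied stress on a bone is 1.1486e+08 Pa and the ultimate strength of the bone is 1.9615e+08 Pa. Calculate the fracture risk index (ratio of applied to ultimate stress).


FRI = applied / ultimate
FRI = 1.1486e+08 / 1.9615e+08
FRI = 0.5856


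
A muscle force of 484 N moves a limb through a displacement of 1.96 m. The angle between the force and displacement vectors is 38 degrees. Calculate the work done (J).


W = F * d * cos(theta)
theta = 38 deg = 0.6632 rad
cos(theta) = 0.7880
W = 484 * 1.96 * 0.7880
W = 747.5385


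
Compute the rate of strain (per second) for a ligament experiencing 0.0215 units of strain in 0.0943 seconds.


strain_rate = delta_strain / delta_t
strain_rate = 0.0215 / 0.0943
strain_rate = 0.2280


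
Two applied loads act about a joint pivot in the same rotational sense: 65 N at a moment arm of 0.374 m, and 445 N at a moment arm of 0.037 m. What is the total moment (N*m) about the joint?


M = F1 * d1 + F2 * d2
M = 65 * 0.374 + 445 * 0.037
M = 24.3100 + 16.4650
M = 40.7750


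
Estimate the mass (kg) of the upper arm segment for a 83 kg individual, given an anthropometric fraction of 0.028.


m_segment = body_mass * fraction
m_segment = 83 * 0.028
m_segment = 2.3240


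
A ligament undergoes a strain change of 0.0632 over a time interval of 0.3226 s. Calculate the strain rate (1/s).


strain_rate = delta_strain / delta_t
strain_rate = 0.0632 / 0.3226
strain_rate = 0.1959


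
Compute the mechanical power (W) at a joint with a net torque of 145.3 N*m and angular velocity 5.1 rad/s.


P = M * omega
P = 145.3 * 5.1
P = 741.0300


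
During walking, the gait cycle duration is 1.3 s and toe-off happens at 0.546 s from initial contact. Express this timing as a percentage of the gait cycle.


pct = (event_time / cycle_time) * 100
pct = (0.546 / 1.3) * 100
ratio = 0.4200
pct = 42.0000


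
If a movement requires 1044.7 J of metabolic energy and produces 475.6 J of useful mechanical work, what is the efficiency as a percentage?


eta = (W_mech / E_meta) * 100
eta = (475.6 / 1044.7) * 100
ratio = 0.4553
eta = 45.5250


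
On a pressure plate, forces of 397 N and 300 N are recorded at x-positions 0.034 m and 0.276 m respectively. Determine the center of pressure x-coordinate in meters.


COP_x = (F1*x1 + F2*x2) / (F1 + F2)
COP_x = (397*0.034 + 300*0.276) / (397 + 300)
Numerator = 96.2980
Denominator = 697
COP_x = 0.1382


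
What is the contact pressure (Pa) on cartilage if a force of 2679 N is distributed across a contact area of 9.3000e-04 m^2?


P = F / A
P = 2679 / 9.3000e-04
P = 2.8806e+06


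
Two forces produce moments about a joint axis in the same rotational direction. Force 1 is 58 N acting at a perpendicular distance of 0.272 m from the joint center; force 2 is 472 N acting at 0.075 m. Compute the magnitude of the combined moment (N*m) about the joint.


M = F1 * d1 + F2 * d2
M = 58 * 0.272 + 472 * 0.075
M = 15.7760 + 35.4000
M = 51.1760


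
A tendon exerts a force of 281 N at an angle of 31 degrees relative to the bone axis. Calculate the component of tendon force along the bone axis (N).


F_eff = F_tendon * cos(theta)
theta = 31 deg = 0.5411 rad
cos(theta) = 0.8572
F_eff = 281 * 0.8572
F_eff = 240.8640


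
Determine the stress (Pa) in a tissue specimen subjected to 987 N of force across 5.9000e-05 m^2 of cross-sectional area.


stress = F / A
stress = 987 / 5.9000e-05
stress = 1.6729e+07


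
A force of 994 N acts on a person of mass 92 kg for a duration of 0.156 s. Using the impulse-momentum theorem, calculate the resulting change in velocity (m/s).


J = F * dt = 994 * 0.156 = 155.0640 N*s
delta_v = J / m
delta_v = 155.0640 / 92
delta_v = 1.6855


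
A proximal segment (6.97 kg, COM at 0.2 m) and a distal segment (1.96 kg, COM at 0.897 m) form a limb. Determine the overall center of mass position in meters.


COM = (m1*x1 + m2*x2) / (m1 + m2)
COM = (6.97*0.2 + 1.96*0.897) / (6.97 + 1.96)
Numerator = 3.1521
Denominator = 8.9300
COM = 0.3530


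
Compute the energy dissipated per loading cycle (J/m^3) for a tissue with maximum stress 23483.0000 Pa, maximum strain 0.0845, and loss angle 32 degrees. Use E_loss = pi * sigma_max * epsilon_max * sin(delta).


E_loss = pi * sigma_max * epsilon_max * sin(delta)
delta = 32 deg = 0.5585 rad
sin(delta) = 0.5299
E_loss = pi * 23483.0000 * 0.0845 * 0.5299
E_loss = 3303.4662


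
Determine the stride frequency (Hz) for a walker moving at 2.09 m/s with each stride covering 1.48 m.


f = v / stride_length
f = 2.09 / 1.48
f = 1.4122


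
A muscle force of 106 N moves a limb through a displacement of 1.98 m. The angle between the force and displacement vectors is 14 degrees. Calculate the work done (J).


W = F * d * cos(theta)
theta = 14 deg = 0.2443 rad
cos(theta) = 0.9703
W = 106 * 1.98 * 0.9703
W = 203.6457


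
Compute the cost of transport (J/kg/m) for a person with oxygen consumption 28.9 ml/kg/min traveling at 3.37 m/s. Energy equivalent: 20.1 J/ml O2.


Power per kg = VO2 * 20.1 / 60
Power per kg = 28.9 * 20.1 / 60 = 9.6815 W/kg
Cost = power_per_kg / speed
Cost = 9.6815 / 3.37
Cost = 2.8728


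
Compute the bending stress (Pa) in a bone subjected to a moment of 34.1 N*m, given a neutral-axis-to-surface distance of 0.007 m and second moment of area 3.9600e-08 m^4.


sigma = M * c / I
sigma = 34.1 * 0.007 / 3.9600e-08
M * c = 0.2387
sigma = 6.0278e+06


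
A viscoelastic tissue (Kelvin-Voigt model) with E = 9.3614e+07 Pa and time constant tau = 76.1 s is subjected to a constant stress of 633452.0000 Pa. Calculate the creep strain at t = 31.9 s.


epsilon(t) = (sigma/E) * (1 - exp(-t/tau))
sigma/E = 633452.0000 / 9.3614e+07 = 0.0068
exp(-t/tau) = exp(-31.9 / 76.1) = 0.6576
epsilon = 0.0068 * (1 - 0.6576)
epsilon = 0.0023


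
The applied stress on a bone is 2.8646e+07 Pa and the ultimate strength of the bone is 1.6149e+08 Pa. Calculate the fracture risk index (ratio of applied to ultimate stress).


FRI = applied / ultimate
FRI = 2.8646e+07 / 1.6149e+08
FRI = 0.1774


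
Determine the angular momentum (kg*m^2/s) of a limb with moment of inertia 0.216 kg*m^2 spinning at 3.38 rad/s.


L = I * omega
L = 0.216 * 3.38
L = 0.7301


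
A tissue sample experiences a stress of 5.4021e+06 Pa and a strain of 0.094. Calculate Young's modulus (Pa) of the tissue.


E = stress / strain
E = 5.4021e+06 / 0.094
E = 5.7469e+07


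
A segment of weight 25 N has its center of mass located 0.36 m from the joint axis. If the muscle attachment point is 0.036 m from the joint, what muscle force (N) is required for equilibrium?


F_muscle = W * d_load / d_muscle
F_muscle = 25 * 0.36 / 0.036
Numerator = 9.0000
F_muscle = 250.0000


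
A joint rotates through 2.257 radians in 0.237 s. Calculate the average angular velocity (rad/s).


omega = delta_theta / delta_t
omega = 2.257 / 0.237
omega = 9.5232


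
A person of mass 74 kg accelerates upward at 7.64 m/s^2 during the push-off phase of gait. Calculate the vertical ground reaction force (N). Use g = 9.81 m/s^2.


GRF = m * (g + a)
GRF = 74 * (9.81 + 7.64)
GRF = 74 * 17.4500
GRF = 1291.3000


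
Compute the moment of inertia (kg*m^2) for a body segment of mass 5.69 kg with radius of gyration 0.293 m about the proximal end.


I = m * k^2
I = 5.69 * 0.293^2
k^2 = 0.0858
I = 0.4885


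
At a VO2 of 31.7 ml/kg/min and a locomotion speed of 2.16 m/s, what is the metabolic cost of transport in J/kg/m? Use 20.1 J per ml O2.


Power per kg = VO2 * 20.1 / 60
Power per kg = 31.7 * 20.1 / 60 = 10.6195 W/kg
Cost = power_per_kg / speed
Cost = 10.6195 / 2.16
Cost = 4.9164


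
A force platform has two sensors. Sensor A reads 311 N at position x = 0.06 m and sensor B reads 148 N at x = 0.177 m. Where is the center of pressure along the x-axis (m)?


COP_x = (F1*x1 + F2*x2) / (F1 + F2)
COP_x = (311*0.06 + 148*0.177) / (311 + 148)
Numerator = 44.8560
Denominator = 459
COP_x = 0.0977


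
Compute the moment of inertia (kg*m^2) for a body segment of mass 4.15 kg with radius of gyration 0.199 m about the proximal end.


I = m * k^2
I = 4.15 * 0.199^2
k^2 = 0.0396
I = 0.1643


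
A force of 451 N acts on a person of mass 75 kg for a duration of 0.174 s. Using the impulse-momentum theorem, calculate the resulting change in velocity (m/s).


J = F * dt = 451 * 0.174 = 78.4740 N*s
delta_v = J / m
delta_v = 78.4740 / 75
delta_v = 1.0463


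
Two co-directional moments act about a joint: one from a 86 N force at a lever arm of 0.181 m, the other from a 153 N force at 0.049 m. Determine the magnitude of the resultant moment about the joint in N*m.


M = F1 * d1 + F2 * d2
M = 86 * 0.181 + 153 * 0.049
M = 15.5660 + 7.4970
M = 23.0630


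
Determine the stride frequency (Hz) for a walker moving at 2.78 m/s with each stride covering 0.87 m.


f = v / stride_length
f = 2.78 / 0.87
f = 3.1954


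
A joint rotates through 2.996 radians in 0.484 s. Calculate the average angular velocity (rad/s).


omega = delta_theta / delta_t
omega = 2.996 / 0.484
omega = 6.1901


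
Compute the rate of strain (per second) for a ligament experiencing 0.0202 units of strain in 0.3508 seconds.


strain_rate = delta_strain / delta_t
strain_rate = 0.0202 / 0.3508
strain_rate = 0.0576


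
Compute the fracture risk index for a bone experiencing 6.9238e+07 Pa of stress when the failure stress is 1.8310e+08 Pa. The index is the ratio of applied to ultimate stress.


FRI = applied / ultimate
FRI = 6.9238e+07 / 1.8310e+08
FRI = 0.3781


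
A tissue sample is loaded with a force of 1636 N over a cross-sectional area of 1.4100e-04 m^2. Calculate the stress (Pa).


stress = F / A
stress = 1636 / 1.4100e-04
stress = 1.1603e+07


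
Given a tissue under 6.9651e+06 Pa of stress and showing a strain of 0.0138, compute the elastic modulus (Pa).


E = stress / strain
E = 6.9651e+06 / 0.0138
E = 5.0472e+08


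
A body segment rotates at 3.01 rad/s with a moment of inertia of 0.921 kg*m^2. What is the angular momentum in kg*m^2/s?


L = I * omega
L = 0.921 * 3.01
L = 2.7722


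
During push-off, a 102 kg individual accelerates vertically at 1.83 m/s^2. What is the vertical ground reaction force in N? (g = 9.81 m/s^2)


GRF = m * (g + a)
GRF = 102 * (9.81 + 1.83)
GRF = 102 * 11.6400
GRF = 1187.2800


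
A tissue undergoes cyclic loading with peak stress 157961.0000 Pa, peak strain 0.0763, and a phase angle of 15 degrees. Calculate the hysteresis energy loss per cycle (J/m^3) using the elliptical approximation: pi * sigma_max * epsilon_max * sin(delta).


E_loss = pi * sigma_max * epsilon_max * sin(delta)
delta = 15 deg = 0.2618 rad
sin(delta) = 0.2588
E_loss = pi * 157961.0000 * 0.0763 * 0.2588
E_loss = 9799.8745


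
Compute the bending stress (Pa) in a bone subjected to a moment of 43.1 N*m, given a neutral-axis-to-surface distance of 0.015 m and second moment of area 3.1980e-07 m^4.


sigma = M * c / I
sigma = 43.1 * 0.015 / 3.1980e-07
M * c = 0.6465
sigma = 2.0216e+06


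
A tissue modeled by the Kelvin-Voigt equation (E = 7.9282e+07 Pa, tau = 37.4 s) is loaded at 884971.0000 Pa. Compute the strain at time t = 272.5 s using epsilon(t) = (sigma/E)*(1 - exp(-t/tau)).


epsilon(t) = (sigma/E) * (1 - exp(-t/tau))
sigma/E = 884971.0000 / 7.9282e+07 = 0.0112
exp(-t/tau) = exp(-272.5 / 37.4) = 6.8500e-04
epsilon = 0.0112 * (1 - 6.8500e-04)
epsilon = 0.0112


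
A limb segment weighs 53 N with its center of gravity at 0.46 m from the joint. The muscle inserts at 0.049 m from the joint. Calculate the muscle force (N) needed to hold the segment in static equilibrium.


F_muscle = W * d_load / d_muscle
F_muscle = 53 * 0.46 / 0.049
Numerator = 24.3800
F_muscle = 497.5510


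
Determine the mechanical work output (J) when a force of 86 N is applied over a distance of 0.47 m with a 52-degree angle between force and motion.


W = F * d * cos(theta)
theta = 52 deg = 0.9076 rad
cos(theta) = 0.6157
W = 86 * 0.47 * 0.6157
W = 24.8850


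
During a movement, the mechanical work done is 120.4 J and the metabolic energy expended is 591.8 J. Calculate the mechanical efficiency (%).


eta = (W_mech / E_meta) * 100
eta = (120.4 / 591.8) * 100
ratio = 0.2034
eta = 20.3447


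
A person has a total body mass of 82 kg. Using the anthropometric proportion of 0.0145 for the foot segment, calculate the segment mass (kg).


m_segment = body_mass * fraction
m_segment = 82 * 0.0145
m_segment = 1.1890


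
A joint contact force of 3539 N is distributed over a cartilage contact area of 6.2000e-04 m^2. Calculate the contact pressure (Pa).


P = F / A
P = 3539 / 6.2000e-04
P = 5.7081e+06


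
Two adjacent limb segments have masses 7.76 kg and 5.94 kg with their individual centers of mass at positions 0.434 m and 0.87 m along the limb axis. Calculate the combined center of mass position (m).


COM = (m1*x1 + m2*x2) / (m1 + m2)
COM = (7.76*0.434 + 5.94*0.87) / (7.76 + 5.94)
Numerator = 8.5356
Denominator = 13.7000
COM = 0.6230


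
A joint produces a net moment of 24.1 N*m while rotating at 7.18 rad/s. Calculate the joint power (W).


P = M * omega
P = 24.1 * 7.18
P = 173.0380


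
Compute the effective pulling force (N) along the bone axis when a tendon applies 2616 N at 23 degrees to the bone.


F_eff = F_tendon * cos(theta)
theta = 23 deg = 0.4014 rad
cos(theta) = 0.9205
F_eff = 2616 * 0.9205
F_eff = 2408.0407


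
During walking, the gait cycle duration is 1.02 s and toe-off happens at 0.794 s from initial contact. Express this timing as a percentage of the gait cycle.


pct = (event_time / cycle_time) * 100
pct = (0.794 / 1.02) * 100
ratio = 0.7784
pct = 77.8431


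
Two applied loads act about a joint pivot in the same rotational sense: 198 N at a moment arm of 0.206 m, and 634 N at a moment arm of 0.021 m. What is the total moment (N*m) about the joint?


M = F1 * d1 + F2 * d2
M = 198 * 0.206 + 634 * 0.021
M = 40.7880 + 13.3140
M = 54.1020


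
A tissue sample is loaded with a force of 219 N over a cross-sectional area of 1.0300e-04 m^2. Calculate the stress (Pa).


stress = F / A
stress = 219 / 1.0300e-04
stress = 2.1262e+06


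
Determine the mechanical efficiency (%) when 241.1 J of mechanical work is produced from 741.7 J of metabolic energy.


eta = (W_mech / E_meta) * 100
eta = (241.1 / 741.7) * 100
ratio = 0.3251
eta = 32.5064


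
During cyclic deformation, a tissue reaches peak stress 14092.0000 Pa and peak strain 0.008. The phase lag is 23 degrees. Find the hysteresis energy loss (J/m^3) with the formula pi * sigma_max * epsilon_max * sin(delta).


E_loss = pi * sigma_max * epsilon_max * sin(delta)
delta = 23 deg = 0.4014 rad
sin(delta) = 0.3907
E_loss = pi * 14092.0000 * 0.008 * 0.3907
E_loss = 138.3855


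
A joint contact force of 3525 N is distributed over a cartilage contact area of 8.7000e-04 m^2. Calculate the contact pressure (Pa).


P = F / A
P = 3525 / 8.7000e-04
P = 4.0517e+06


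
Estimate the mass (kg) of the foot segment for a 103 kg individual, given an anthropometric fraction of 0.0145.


m_segment = body_mass * fraction
m_segment = 103 * 0.0145
m_segment = 1.4935


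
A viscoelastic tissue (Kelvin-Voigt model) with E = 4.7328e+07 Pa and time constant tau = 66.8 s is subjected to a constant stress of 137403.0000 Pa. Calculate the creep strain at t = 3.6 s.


epsilon(t) = (sigma/E) * (1 - exp(-t/tau))
sigma/E = 137403.0000 / 4.7328e+07 = 0.0029
exp(-t/tau) = exp(-3.6 / 66.8) = 0.9475
epsilon = 0.0029 * (1 - 0.9475)
epsilon = 1.5232e-04


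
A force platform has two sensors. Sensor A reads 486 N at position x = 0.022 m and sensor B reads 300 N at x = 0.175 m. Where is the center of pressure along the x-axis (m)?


COP_x = (F1*x1 + F2*x2) / (F1 + F2)
COP_x = (486*0.022 + 300*0.175) / (486 + 300)
Numerator = 63.1920
Denominator = 786
COP_x = 0.0804


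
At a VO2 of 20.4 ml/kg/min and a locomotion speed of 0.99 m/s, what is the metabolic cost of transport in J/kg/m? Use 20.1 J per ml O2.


Power per kg = VO2 * 20.1 / 60
Power per kg = 20.4 * 20.1 / 60 = 6.8340 W/kg
Cost = power_per_kg / speed
Cost = 6.8340 / 0.99
Cost = 6.9030


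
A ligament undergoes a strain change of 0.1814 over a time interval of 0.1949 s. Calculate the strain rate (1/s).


strain_rate = delta_strain / delta_t
strain_rate = 0.1814 / 0.1949
strain_rate = 0.9307


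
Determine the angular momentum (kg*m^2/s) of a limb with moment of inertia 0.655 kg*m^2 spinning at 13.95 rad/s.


L = I * omega
L = 0.655 * 13.95
L = 9.1372


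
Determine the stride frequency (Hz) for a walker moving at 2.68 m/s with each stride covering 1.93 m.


f = v / stride_length
f = 2.68 / 1.93
f = 1.3886


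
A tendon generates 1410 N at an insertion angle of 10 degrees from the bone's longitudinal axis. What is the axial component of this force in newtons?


F_eff = F_tendon * cos(theta)
theta = 10 deg = 0.1745 rad
cos(theta) = 0.9848
F_eff = 1410 * 0.9848
F_eff = 1388.5789


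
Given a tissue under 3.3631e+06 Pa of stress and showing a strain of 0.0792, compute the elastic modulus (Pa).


E = stress / strain
E = 3.3631e+06 / 0.0792
E = 4.2463e+07


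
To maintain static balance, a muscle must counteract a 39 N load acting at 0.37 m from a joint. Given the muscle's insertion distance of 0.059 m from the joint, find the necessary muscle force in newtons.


F_muscle = W * d_load / d_muscle
F_muscle = 39 * 0.37 / 0.059
Numerator = 14.4300
F_muscle = 244.5763


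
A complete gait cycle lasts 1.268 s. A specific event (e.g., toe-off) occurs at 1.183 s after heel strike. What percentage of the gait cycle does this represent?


pct = (event_time / cycle_time) * 100
pct = (1.183 / 1.268) * 100
ratio = 0.9330
pct = 93.2965


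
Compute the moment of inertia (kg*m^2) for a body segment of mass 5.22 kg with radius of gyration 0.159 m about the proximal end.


I = m * k^2
I = 5.22 * 0.159^2
k^2 = 0.0253
I = 0.1320


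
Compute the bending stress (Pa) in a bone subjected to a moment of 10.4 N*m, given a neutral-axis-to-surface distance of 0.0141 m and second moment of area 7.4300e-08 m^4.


sigma = M * c / I
sigma = 10.4 * 0.0141 / 7.4300e-08
M * c = 0.1466
sigma = 1.9736e+06


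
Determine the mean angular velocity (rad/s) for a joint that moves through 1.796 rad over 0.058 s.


omega = delta_theta / delta_t
omega = 1.796 / 0.058
omega = 30.9655


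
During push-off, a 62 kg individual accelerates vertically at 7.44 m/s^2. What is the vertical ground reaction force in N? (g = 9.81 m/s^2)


GRF = m * (g + a)
GRF = 62 * (9.81 + 7.44)
GRF = 62 * 17.2500
GRF = 1069.5000


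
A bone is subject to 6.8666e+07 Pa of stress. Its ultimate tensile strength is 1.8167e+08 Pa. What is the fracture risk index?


FRI = applied / ultimate
FRI = 6.8666e+07 / 1.8167e+08
FRI = 0.3780


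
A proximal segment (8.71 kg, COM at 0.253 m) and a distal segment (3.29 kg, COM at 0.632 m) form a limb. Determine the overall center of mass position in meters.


COM = (m1*x1 + m2*x2) / (m1 + m2)
COM = (8.71*0.253 + 3.29*0.632) / (8.71 + 3.29)
Numerator = 4.2829
Denominator = 12.0000
COM = 0.3569


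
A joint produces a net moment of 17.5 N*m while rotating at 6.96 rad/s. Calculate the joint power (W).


P = M * omega
P = 17.5 * 6.96
P = 121.8000


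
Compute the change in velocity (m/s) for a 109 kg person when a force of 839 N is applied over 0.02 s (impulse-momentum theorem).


J = F * dt = 839 * 0.02 = 16.7800 N*s
delta_v = J / m
delta_v = 16.7800 / 109
delta_v = 0.1539


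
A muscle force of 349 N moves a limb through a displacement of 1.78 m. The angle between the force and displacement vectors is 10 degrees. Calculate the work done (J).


W = F * d * cos(theta)
theta = 10 deg = 0.1745 rad
cos(theta) = 0.9848
W = 349 * 1.78 * 0.9848
W = 611.7823


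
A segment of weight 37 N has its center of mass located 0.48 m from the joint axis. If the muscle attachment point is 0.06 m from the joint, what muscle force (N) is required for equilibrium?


F_muscle = W * d_load / d_muscle
F_muscle = 37 * 0.48 / 0.06
Numerator = 17.7600
F_muscle = 296.0000


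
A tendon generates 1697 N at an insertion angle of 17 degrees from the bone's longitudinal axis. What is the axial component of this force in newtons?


F_eff = F_tendon * cos(theta)
theta = 17 deg = 0.2967 rad
cos(theta) = 0.9563
F_eff = 1697 * 0.9563
F_eff = 1622.8492


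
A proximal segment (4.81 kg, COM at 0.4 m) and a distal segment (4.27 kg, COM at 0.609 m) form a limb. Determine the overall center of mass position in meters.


COM = (m1*x1 + m2*x2) / (m1 + m2)
COM = (4.81*0.4 + 4.27*0.609) / (4.81 + 4.27)
Numerator = 4.5244
Denominator = 9.0800
COM = 0.4983


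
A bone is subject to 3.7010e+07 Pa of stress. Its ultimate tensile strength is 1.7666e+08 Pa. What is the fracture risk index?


FRI = applied / ultimate
FRI = 3.7010e+07 / 1.7666e+08
FRI = 0.2095


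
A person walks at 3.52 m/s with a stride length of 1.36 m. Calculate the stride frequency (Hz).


f = v / stride_length
f = 3.52 / 1.36
f = 2.5882


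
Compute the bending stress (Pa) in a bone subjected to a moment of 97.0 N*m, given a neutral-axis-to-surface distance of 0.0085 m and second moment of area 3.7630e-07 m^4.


sigma = M * c / I
sigma = 97.0 * 0.0085 / 3.7630e-07
M * c = 0.8245
sigma = 2.1911e+06


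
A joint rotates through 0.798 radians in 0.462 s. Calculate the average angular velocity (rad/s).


omega = delta_theta / delta_t
omega = 0.798 / 0.462
omega = 1.7273


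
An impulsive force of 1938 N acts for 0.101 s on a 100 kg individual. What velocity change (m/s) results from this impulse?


J = F * dt = 1938 * 0.101 = 195.7380 N*s
delta_v = J / m
delta_v = 195.7380 / 100
delta_v = 1.9574


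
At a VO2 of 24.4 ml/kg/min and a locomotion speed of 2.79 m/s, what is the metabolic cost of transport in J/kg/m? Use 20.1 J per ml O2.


Power per kg = VO2 * 20.1 / 60
Power per kg = 24.4 * 20.1 / 60 = 8.1740 W/kg
Cost = power_per_kg / speed
Cost = 8.1740 / 2.79
Cost = 2.9297


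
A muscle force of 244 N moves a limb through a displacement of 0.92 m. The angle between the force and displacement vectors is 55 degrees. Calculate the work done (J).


W = F * d * cos(theta)
theta = 55 deg = 0.9599 rad
cos(theta) = 0.5736
W = 244 * 0.92 * 0.5736
W = 128.7564


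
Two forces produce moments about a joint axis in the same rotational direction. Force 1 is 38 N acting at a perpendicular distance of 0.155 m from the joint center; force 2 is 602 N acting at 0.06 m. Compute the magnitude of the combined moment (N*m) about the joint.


M = F1 * d1 + F2 * d2
M = 38 * 0.155 + 602 * 0.06
M = 5.8900 + 36.1200
M = 42.0100


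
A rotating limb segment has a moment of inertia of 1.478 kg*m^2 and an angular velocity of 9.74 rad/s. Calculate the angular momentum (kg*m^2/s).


L = I * omega
L = 1.478 * 9.74
L = 14.3957


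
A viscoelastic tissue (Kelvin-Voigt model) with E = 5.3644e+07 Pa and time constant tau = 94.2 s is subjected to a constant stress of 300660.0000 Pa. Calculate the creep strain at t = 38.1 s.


epsilon(t) = (sigma/E) * (1 - exp(-t/tau))
sigma/E = 300660.0000 / 5.3644e+07 = 0.0056
exp(-t/tau) = exp(-38.1 / 94.2) = 0.6673
epsilon = 0.0056 * (1 - 0.6673)
epsilon = 0.0019


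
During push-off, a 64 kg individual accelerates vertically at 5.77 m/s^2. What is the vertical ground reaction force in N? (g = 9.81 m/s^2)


GRF = m * (g + a)
GRF = 64 * (9.81 + 5.77)
GRF = 64 * 15.5800
GRF = 997.1200


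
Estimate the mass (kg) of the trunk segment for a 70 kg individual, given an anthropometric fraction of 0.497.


m_segment = body_mass * fraction
m_segment = 70 * 0.497
m_segment = 34.7900


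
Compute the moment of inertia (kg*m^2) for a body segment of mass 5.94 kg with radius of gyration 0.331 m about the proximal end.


I = m * k^2
I = 5.94 * 0.331^2
k^2 = 0.1096
I = 0.6508


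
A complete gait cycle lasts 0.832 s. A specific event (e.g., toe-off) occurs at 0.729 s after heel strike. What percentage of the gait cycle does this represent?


pct = (event_time / cycle_time) * 100
pct = (0.729 / 0.832) * 100
ratio = 0.8762
pct = 87.6202


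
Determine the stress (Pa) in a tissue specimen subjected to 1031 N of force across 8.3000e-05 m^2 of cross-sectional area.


stress = F / A
stress = 1031 / 8.3000e-05
stress = 1.2422e+07


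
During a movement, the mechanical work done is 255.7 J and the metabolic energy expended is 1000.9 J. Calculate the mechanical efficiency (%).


eta = (W_mech / E_meta) * 100
eta = (255.7 / 1000.9) * 100
ratio = 0.2555
eta = 25.5470


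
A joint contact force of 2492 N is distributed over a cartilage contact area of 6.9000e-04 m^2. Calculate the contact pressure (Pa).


P = F / A
P = 2492 / 6.9000e-04
P = 3.6116e+06


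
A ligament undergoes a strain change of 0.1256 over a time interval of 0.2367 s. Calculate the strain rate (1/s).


strain_rate = delta_strain / delta_t
strain_rate = 0.1256 / 0.2367
strain_rate = 0.5306


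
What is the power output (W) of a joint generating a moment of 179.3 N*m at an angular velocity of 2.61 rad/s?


P = M * omega
P = 179.3 * 2.61
P = 467.9730


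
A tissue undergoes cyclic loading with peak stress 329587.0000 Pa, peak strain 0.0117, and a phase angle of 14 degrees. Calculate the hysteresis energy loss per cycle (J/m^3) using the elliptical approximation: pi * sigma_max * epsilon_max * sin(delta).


E_loss = pi * sigma_max * epsilon_max * sin(delta)
delta = 14 deg = 0.2443 rad
sin(delta) = 0.2419
E_loss = pi * 329587.0000 * 0.0117 * 0.2419
E_loss = 2930.7649


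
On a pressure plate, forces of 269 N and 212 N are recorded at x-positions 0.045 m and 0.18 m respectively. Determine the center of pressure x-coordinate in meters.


COP_x = (F1*x1 + F2*x2) / (F1 + F2)
COP_x = (269*0.045 + 212*0.18) / (269 + 212)
Numerator = 50.2650
Denominator = 481
COP_x = 0.1045


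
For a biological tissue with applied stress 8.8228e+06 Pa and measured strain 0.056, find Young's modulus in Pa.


E = stress / strain
E = 8.8228e+06 / 0.056
E = 1.5755e+08


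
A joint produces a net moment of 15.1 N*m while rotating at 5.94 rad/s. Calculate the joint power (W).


P = M * omega
P = 15.1 * 5.94
P = 89.6940


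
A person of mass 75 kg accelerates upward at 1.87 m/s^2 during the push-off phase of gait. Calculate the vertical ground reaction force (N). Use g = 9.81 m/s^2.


GRF = m * (g + a)
GRF = 75 * (9.81 + 1.87)
GRF = 75 * 11.6800
GRF = 876.0000


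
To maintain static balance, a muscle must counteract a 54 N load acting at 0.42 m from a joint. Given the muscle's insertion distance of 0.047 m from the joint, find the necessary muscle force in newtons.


F_muscle = W * d_load / d_muscle
F_muscle = 54 * 0.42 / 0.047
Numerator = 22.6800
F_muscle = 482.5532


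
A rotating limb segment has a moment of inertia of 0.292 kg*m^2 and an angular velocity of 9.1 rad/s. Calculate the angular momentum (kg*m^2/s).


L = I * omega
L = 0.292 * 9.1
L = 2.6572


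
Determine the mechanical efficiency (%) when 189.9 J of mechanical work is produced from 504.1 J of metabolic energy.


eta = (W_mech / E_meta) * 100
eta = (189.9 / 504.1) * 100
ratio = 0.3767
eta = 37.6711


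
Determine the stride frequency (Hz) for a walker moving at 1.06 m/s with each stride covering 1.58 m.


f = v / stride_length
f = 1.06 / 1.58
f = 0.6709


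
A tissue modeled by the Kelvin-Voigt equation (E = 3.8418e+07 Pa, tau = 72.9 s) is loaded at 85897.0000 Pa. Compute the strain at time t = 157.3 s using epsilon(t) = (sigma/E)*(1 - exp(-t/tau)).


epsilon(t) = (sigma/E) * (1 - exp(-t/tau))
sigma/E = 85897.0000 / 3.8418e+07 = 0.0022
exp(-t/tau) = exp(-157.3 / 72.9) = 0.1156
epsilon = 0.0022 * (1 - 0.1156)
epsilon = 0.0020


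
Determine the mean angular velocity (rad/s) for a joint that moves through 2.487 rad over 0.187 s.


omega = delta_theta / delta_t
omega = 2.487 / 0.187
omega = 13.2995


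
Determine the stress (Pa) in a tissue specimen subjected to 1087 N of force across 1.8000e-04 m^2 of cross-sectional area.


stress = F / A
stress = 1087 / 1.8000e-04
stress = 6.0389e+06


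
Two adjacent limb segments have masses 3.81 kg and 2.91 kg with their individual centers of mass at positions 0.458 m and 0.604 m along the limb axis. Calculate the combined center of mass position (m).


COM = (m1*x1 + m2*x2) / (m1 + m2)
COM = (3.81*0.458 + 2.91*0.604) / (3.81 + 2.91)
Numerator = 3.5026
Denominator = 6.7200
COM = 0.5212


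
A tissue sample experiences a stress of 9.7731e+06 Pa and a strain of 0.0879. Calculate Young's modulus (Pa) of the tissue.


E = stress / strain
E = 9.7731e+06 / 0.0879
E = 1.1118e+08


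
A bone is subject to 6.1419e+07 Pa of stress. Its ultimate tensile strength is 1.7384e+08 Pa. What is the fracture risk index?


FRI = applied / ultimate
FRI = 6.1419e+07 / 1.7384e+08
FRI = 0.3533


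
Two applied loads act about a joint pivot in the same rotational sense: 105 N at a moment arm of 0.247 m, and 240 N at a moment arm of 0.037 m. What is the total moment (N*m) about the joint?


M = F1 * d1 + F2 * d2
M = 105 * 0.247 + 240 * 0.037
M = 25.9350 + 8.8800
M = 34.8150


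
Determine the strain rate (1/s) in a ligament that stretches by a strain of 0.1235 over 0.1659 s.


strain_rate = delta_strain / delta_t
strain_rate = 0.1235 / 0.1659
strain_rate = 0.7444


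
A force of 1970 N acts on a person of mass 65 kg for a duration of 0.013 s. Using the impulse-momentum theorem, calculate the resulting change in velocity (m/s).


J = F * dt = 1970 * 0.013 = 25.6100 N*s
delta_v = J / m
delta_v = 25.6100 / 65
delta_v = 0.3940


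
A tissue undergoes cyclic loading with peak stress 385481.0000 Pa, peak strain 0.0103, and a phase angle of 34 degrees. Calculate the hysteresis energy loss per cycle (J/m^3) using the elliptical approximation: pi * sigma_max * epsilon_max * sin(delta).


E_loss = pi * sigma_max * epsilon_max * sin(delta)
delta = 34 deg = 0.5934 rad
sin(delta) = 0.5592
E_loss = pi * 385481.0000 * 0.0103 * 0.5592
E_loss = 6975.1207


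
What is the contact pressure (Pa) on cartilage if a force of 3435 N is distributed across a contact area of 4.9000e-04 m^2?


P = F / A
P = 3435 / 4.9000e-04
P = 7.0102e+06


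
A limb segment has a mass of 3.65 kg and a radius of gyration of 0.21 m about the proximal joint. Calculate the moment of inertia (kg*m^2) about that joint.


I = m * k^2
I = 3.65 * 0.21^2
k^2 = 0.0441
I = 0.1610


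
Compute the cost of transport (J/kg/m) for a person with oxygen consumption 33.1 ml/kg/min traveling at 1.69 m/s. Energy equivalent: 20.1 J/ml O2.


Power per kg = VO2 * 20.1 / 60
Power per kg = 33.1 * 20.1 / 60 = 11.0885 W/kg
Cost = power_per_kg / speed
Cost = 11.0885 / 1.69
Cost = 6.5612


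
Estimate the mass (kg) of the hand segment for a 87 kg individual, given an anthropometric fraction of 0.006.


m_segment = body_mass * fraction
m_segment = 87 * 0.006
m_segment = 0.5220


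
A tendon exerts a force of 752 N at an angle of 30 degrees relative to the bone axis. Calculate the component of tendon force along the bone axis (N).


F_eff = F_tendon * cos(theta)
theta = 30 deg = 0.5236 rad
cos(theta) = 0.8660
F_eff = 752 * 0.8660
F_eff = 651.2511


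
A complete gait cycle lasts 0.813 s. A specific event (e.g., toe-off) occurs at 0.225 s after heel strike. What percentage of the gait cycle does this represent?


pct = (event_time / cycle_time) * 100
pct = (0.225 / 0.813) * 100
ratio = 0.2768
pct = 27.6753


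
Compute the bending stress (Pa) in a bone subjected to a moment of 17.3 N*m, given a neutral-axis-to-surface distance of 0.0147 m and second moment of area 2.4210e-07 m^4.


sigma = M * c / I
sigma = 17.3 * 0.0147 / 2.4210e-07
M * c = 0.2543
sigma = 1.0504e+06
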